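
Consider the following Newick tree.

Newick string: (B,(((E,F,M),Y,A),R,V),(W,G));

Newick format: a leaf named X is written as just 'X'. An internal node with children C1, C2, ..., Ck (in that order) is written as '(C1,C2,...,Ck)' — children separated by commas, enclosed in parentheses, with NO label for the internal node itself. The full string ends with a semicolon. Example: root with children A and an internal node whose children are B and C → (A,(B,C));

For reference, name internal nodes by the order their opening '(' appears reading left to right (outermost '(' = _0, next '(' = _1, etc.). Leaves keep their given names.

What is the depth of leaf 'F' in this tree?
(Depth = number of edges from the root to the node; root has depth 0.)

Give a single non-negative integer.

Newick: (B,(((E,F,M),Y,A),R,V),(W,G));
Naming internals by '(' encounter order: outermost '(' = _0, next = _1, ...
Query node: F
Path from root: _0 -> _1 -> _2 -> _3 -> F
Depth of F: 4 (number of edges from root)

Answer: 4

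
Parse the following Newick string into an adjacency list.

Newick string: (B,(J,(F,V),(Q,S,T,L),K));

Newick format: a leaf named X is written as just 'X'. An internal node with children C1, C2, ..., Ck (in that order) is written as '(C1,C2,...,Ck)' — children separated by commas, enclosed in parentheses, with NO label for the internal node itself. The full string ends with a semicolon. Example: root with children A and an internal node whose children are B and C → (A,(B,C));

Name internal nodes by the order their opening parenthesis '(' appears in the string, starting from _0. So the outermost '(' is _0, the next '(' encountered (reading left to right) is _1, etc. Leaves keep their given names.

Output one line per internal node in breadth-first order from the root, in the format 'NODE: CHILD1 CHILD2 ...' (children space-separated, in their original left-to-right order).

Input: (B,(J,(F,V),(Q,S,T,L),K));
Scanning left-to-right, naming '(' by encounter order:
  pos 0: '(' -> open internal node _0 (depth 1)
  pos 3: '(' -> open internal node _1 (depth 2)
  pos 6: '(' -> open internal node _2 (depth 3)
  pos 10: ')' -> close internal node _2 (now at depth 2)
  pos 12: '(' -> open internal node _3 (depth 3)
  pos 20: ')' -> close internal node _3 (now at depth 2)
  pos 23: ')' -> close internal node _1 (now at depth 1)
  pos 24: ')' -> close internal node _0 (now at depth 0)
Total internal nodes: 4
BFS adjacency from root:
  _0: B _1
  _1: J _2 _3 K
  _2: F V
  _3: Q S T L

Answer: _0: B _1
_1: J _2 _3 K
_2: F V
_3: Q S T L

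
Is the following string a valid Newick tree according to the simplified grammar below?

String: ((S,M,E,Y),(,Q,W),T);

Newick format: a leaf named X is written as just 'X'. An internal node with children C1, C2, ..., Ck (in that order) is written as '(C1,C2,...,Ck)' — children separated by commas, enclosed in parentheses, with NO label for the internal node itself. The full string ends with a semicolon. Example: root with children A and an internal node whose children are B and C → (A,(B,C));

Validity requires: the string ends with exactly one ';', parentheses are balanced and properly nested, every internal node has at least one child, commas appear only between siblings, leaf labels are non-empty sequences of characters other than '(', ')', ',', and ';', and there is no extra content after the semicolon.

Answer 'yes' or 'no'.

Input: ((S,M,E,Y),(,Q,W),T);
Paren balance: 3 '(' vs 3 ')' OK
Ends with single ';': True
Full parse: FAILS (empty leaf label at pos 12)
Valid: False

Answer: no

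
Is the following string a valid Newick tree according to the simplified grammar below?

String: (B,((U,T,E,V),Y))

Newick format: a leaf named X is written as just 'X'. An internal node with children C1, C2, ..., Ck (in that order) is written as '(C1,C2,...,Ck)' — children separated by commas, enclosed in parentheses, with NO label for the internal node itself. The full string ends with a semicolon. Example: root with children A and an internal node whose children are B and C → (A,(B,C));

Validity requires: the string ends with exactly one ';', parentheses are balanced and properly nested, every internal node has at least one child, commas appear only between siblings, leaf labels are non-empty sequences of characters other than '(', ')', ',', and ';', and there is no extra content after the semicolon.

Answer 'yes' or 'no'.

Input: (B,((U,T,E,V),Y))
Paren balance: 3 '(' vs 3 ')' OK
Ends with single ';': False
Full parse: FAILS (must end with ;)
Valid: False

Answer: no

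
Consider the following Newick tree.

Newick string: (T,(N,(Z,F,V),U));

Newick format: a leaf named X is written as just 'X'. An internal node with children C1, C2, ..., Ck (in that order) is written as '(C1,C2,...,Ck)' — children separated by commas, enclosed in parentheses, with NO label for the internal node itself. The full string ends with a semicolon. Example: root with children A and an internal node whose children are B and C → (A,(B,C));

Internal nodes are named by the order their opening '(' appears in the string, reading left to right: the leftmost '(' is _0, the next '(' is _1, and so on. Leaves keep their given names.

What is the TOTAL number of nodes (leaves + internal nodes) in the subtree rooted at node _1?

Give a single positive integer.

Newick: (T,(N,(Z,F,V),U));
Locate _1: it is the '(' at position 3 (the 2nd '(' reading left to right).
Query: subtree rooted at _1
_1: subtree_size = 1 + 6
  N: subtree_size = 1 + 0
  _2: subtree_size = 1 + 3
    Z: subtree_size = 1 + 0
    F: subtree_size = 1 + 0
    V: subtree_size = 1 + 0
  U: subtree_size = 1 + 0
Total subtree size of _1: 7

Answer: 7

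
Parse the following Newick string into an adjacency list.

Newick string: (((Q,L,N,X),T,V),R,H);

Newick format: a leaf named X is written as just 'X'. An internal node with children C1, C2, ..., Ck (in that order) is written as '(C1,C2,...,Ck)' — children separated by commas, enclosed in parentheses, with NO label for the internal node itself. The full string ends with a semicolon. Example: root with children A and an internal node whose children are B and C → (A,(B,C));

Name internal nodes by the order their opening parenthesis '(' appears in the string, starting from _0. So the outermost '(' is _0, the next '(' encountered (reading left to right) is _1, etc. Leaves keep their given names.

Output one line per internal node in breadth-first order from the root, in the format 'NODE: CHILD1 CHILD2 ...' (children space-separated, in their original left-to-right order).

Answer: _0: _1 R H
_1: _2 T V
_2: Q L N X

Derivation:
Input: (((Q,L,N,X),T,V),R,H);
Scanning left-to-right, naming '(' by encounter order:
  pos 0: '(' -> open internal node _0 (depth 1)
  pos 1: '(' -> open internal node _1 (depth 2)
  pos 2: '(' -> open internal node _2 (depth 3)
  pos 10: ')' -> close internal node _2 (now at depth 2)
  pos 15: ')' -> close internal node _1 (now at depth 1)
  pos 20: ')' -> close internal node _0 (now at depth 0)
Total internal nodes: 3
BFS adjacency from root:
  _0: _1 R H
  _1: _2 T V
  _2: Q L N X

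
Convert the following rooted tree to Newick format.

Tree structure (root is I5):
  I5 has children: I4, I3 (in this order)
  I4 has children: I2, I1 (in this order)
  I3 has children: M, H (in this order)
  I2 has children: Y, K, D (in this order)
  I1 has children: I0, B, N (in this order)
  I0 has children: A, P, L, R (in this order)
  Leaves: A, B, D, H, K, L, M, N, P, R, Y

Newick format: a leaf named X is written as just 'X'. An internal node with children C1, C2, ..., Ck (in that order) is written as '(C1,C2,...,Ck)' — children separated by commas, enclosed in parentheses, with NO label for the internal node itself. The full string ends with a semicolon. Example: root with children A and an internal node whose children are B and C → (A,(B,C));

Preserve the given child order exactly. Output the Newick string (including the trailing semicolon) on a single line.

internal I5 with children ['I4', 'I3']
  internal I4 with children ['I2', 'I1']
    internal I2 with children ['Y', 'K', 'D']
      leaf 'Y' → 'Y'
      leaf 'K' → 'K'
      leaf 'D' → 'D'
    → '(Y,K,D)'
    internal I1 with children ['I0', 'B', 'N']
      internal I0 with children ['A', 'P', 'L', 'R']
        leaf 'A' → 'A'
        leaf 'P' → 'P'
        leaf 'L' → 'L'
        leaf 'R' → 'R'
      → '(A,P,L,R)'
      leaf 'B' → 'B'
      leaf 'N' → 'N'
    → '((A,P,L,R),B,N)'
  → '((Y,K,D),((A,P,L,R),B,N))'
  internal I3 with children ['M', 'H']
    leaf 'M' → 'M'
    leaf 'H' → 'H'
  → '(M,H)'
→ '(((Y,K,D),((A,P,L,R),B,N)),(M,H))'
Final: (((Y,K,D),((A,P,L,R),B,N)),(M,H));

Answer: (((Y,K,D),((A,P,L,R),B,N)),(M,H));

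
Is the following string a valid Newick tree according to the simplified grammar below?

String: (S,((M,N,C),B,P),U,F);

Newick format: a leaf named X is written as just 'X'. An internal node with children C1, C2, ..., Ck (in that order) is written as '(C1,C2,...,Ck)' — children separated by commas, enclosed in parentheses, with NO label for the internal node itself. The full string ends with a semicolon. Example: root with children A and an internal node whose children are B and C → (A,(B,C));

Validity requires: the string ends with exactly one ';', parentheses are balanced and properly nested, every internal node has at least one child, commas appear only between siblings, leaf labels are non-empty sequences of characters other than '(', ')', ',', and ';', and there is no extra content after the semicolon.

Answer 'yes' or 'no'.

Input: (S,((M,N,C),B,P),U,F);
Paren balance: 3 '(' vs 3 ')' OK
Ends with single ';': True
Full parse: OK
Valid: True

Answer: yes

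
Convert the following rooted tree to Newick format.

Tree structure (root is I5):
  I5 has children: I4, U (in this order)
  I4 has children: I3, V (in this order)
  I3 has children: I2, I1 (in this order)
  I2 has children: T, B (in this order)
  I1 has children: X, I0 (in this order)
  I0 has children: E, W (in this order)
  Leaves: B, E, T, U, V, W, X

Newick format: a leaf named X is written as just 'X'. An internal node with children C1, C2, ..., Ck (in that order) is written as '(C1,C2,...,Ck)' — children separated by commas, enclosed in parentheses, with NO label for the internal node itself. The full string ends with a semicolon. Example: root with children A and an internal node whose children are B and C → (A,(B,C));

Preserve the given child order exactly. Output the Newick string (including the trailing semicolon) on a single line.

Answer: ((((T,B),(X,(E,W))),V),U);

Derivation:
internal I5 with children ['I4', 'U']
  internal I4 with children ['I3', 'V']
    internal I3 with children ['I2', 'I1']
      internal I2 with children ['T', 'B']
        leaf 'T' → 'T'
        leaf 'B' → 'B'
      → '(T,B)'
      internal I1 with children ['X', 'I0']
        leaf 'X' → 'X'
        internal I0 with children ['E', 'W']
          leaf 'E' → 'E'
          leaf 'W' → 'W'
        → '(E,W)'
      → '(X,(E,W))'
    → '((T,B),(X,(E,W)))'
    leaf 'V' → 'V'
  → '(((T,B),(X,(E,W))),V)'
  leaf 'U' → 'U'
→ '((((T,B),(X,(E,W))),V),U)'
Final: ((((T,B),(X,(E,W))),V),U);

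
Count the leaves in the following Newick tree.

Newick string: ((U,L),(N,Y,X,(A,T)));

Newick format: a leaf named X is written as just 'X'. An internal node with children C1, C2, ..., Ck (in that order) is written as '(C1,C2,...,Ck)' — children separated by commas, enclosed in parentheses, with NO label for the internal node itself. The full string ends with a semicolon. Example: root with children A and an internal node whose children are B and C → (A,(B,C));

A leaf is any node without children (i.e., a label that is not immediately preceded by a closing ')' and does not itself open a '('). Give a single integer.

Newick: ((U,L),(N,Y,X,(A,T)));
Scan left-to-right; a leaf is any maximal label run not followed by '(':
  pos 2: leaf 'U' → count = 1
  pos 4: leaf 'L' → count = 2
  pos 8: leaf 'N' → count = 3
  pos 10: leaf 'Y' → count = 4
  pos 12: leaf 'X' → count = 5
  pos 15: leaf 'A' → count = 6
  pos 17: leaf 'T' → count = 7
Total leaves: 7

Answer: 7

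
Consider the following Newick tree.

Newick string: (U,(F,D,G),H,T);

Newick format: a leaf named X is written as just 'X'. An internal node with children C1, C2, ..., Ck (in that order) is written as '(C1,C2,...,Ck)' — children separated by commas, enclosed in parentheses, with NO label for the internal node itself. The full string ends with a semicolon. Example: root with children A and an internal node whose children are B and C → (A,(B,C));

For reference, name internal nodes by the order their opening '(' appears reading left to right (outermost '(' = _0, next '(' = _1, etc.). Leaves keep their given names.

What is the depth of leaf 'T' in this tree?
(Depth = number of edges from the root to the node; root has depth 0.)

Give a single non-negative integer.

Answer: 1

Derivation:
Newick: (U,(F,D,G),H,T);
Naming internals by '(' encounter order: outermost '(' = _0, next = _1, ...
Query node: T
Path from root: _0 -> T
Depth of T: 1 (number of edges from root)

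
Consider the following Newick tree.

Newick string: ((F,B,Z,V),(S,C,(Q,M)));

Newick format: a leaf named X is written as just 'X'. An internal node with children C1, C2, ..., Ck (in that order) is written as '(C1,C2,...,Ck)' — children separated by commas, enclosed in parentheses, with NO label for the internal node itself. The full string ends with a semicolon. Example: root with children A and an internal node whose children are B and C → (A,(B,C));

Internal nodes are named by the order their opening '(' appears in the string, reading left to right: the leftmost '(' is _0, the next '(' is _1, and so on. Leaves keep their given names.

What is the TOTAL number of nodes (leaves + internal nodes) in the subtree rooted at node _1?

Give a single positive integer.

Newick: ((F,B,Z,V),(S,C,(Q,M)));
Locate _1: it is the '(' at position 1 (the 2nd '(' reading left to right).
Query: subtree rooted at _1
_1: subtree_size = 1 + 4
  F: subtree_size = 1 + 0
  B: subtree_size = 1 + 0
  Z: subtree_size = 1 + 0
  V: subtree_size = 1 + 0
Total subtree size of _1: 5

Answer: 5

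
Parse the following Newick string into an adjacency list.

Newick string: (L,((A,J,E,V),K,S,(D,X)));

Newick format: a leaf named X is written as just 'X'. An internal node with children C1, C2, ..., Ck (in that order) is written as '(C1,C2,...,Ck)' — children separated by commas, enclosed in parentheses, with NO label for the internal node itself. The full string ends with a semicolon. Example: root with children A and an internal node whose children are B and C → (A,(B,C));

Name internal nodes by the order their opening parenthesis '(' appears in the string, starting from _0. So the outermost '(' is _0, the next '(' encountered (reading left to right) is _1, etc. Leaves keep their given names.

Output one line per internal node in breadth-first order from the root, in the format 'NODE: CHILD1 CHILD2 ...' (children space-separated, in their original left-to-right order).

Answer: _0: L _1
_1: _2 K S _3
_2: A J E V
_3: D X

Derivation:
Input: (L,((A,J,E,V),K,S,(D,X)));
Scanning left-to-right, naming '(' by encounter order:
  pos 0: '(' -> open internal node _0 (depth 1)
  pos 3: '(' -> open internal node _1 (depth 2)
  pos 4: '(' -> open internal node _2 (depth 3)
  pos 12: ')' -> close internal node _2 (now at depth 2)
  pos 18: '(' -> open internal node _3 (depth 3)
  pos 22: ')' -> close internal node _3 (now at depth 2)
  pos 23: ')' -> close internal node _1 (now at depth 1)
  pos 24: ')' -> close internal node _0 (now at depth 0)
Total internal nodes: 4
BFS adjacency from root:
  _0: L _1
  _1: _2 K S _3
  _2: A J E V
  _3: D X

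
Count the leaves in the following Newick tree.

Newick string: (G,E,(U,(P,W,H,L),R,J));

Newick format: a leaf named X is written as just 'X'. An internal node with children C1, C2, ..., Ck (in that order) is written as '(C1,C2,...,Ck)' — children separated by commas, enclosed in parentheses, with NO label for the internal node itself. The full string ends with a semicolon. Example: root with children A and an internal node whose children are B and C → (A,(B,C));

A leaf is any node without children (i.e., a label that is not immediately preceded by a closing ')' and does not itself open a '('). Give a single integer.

Answer: 9

Derivation:
Newick: (G,E,(U,(P,W,H,L),R,J));
Scan left-to-right; a leaf is any maximal label run not followed by '(':
  pos 1: leaf 'G' → count = 1
  pos 3: leaf 'E' → count = 2
  pos 6: leaf 'U' → count = 3
  pos 9: leaf 'P' → count = 4
  pos 11: leaf 'W' → count = 5
  pos 13: leaf 'H' → count = 6
  pos 15: leaf 'L' → count = 7
  pos 18: leaf 'R' → count = 8
  pos 20: leaf 'J' → count = 9
Total leaves: 9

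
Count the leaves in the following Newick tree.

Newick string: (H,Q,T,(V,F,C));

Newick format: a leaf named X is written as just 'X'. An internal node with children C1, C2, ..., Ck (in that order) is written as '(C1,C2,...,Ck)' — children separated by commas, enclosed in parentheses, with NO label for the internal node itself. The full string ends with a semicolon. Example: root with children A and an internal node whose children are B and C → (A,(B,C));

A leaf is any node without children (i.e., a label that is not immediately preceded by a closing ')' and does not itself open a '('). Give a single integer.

Newick: (H,Q,T,(V,F,C));
Scan left-to-right; a leaf is any maximal label run not followed by '(':
  pos 1: leaf 'H' → count = 1
  pos 3: leaf 'Q' → count = 2
  pos 5: leaf 'T' → count = 3
  pos 8: leaf 'V' → count = 4
  pos 10: leaf 'F' → count = 5
  pos 12: leaf 'C' → count = 6
Total leaves: 6

Answer: 6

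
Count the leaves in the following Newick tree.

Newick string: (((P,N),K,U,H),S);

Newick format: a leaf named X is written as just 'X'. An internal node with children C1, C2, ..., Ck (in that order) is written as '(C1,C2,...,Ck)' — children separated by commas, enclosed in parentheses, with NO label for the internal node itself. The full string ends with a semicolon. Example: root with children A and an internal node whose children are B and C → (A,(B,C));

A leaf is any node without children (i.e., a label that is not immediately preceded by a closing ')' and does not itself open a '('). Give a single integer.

Answer: 6

Derivation:
Newick: (((P,N),K,U,H),S);
Scan left-to-right; a leaf is any maximal label run not followed by '(':
  pos 3: leaf 'P' → count = 1
  pos 5: leaf 'N' → count = 2
  pos 8: leaf 'K' → count = 3
  pos 10: leaf 'U' → count = 4
  pos 12: leaf 'H' → count = 5
  pos 15: leaf 'S' → count = 6
Total leaves: 6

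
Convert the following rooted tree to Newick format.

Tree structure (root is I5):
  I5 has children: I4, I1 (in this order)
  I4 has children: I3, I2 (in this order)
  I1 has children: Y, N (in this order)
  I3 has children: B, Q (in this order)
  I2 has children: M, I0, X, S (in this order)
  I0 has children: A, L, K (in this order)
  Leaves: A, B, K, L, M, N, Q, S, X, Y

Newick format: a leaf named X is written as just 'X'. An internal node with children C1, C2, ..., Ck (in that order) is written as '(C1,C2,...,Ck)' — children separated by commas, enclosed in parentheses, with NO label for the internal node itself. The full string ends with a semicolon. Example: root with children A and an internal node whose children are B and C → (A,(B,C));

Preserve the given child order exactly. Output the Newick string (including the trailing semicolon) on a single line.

internal I5 with children ['I4', 'I1']
  internal I4 with children ['I3', 'I2']
    internal I3 with children ['B', 'Q']
      leaf 'B' → 'B'
      leaf 'Q' → 'Q'
    → '(B,Q)'
    internal I2 with children ['M', 'I0', 'X', 'S']
      leaf 'M' → 'M'
      internal I0 with children ['A', 'L', 'K']
        leaf 'A' → 'A'
        leaf 'L' → 'L'
        leaf 'K' → 'K'
      → '(A,L,K)'
      leaf 'X' → 'X'
      leaf 'S' → 'S'
    → '(M,(A,L,K),X,S)'
  → '((B,Q),(M,(A,L,K),X,S))'
  internal I1 with children ['Y', 'N']
    leaf 'Y' → 'Y'
    leaf 'N' → 'N'
  → '(Y,N)'
→ '(((B,Q),(M,(A,L,K),X,S)),(Y,N))'
Final: (((B,Q),(M,(A,L,K),X,S)),(Y,N));

Answer: (((B,Q),(M,(A,L,K),X,S)),(Y,N));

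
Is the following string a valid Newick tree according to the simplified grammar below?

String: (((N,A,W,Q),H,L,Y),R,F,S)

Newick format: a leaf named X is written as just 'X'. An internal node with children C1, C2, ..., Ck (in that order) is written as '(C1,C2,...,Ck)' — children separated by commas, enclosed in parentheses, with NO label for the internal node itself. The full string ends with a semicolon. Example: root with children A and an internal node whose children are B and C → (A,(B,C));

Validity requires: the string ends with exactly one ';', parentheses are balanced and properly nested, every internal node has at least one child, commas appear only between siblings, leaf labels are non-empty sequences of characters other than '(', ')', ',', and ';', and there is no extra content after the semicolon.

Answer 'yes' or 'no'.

Answer: no

Derivation:
Input: (((N,A,W,Q),H,L,Y),R,F,S)
Paren balance: 3 '(' vs 3 ')' OK
Ends with single ';': False
Full parse: FAILS (must end with ;)
Valid: False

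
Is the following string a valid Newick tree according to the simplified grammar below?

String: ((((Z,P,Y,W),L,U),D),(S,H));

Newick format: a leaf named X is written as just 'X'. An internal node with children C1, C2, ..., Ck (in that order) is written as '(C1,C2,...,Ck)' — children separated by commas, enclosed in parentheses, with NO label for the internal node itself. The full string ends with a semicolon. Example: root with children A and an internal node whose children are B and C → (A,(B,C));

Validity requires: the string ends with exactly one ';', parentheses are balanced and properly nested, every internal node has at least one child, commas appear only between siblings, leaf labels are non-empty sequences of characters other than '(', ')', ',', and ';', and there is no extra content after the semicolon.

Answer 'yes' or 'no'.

Answer: yes

Derivation:
Input: ((((Z,P,Y,W),L,U),D),(S,H));
Paren balance: 5 '(' vs 5 ')' OK
Ends with single ';': True
Full parse: OK
Valid: True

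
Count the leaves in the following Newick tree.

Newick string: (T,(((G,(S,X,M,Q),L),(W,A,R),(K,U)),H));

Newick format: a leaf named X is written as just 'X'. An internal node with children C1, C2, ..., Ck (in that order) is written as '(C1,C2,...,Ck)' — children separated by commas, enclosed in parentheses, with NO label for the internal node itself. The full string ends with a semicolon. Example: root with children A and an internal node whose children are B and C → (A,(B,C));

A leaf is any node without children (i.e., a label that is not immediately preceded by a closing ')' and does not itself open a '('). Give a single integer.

Newick: (T,(((G,(S,X,M,Q),L),(W,A,R),(K,U)),H));
Scan left-to-right; a leaf is any maximal label run not followed by '(':
  pos 1: leaf 'T' → count = 1
  pos 6: leaf 'G' → count = 2
  pos 9: leaf 'S' → count = 3
  pos 11: leaf 'X' → count = 4
  pos 13: leaf 'M' → count = 5
  pos 15: leaf 'Q' → count = 6
  pos 18: leaf 'L' → count = 7
  pos 22: leaf 'W' → count = 8
  pos 24: leaf 'A' → count = 9
  pos 26: leaf 'R' → count = 10
  pos 30: leaf 'K' → count = 11
  pos 32: leaf 'U' → count = 12
  pos 36: leaf 'H' → count = 13
Total leaves: 13

Answer: 13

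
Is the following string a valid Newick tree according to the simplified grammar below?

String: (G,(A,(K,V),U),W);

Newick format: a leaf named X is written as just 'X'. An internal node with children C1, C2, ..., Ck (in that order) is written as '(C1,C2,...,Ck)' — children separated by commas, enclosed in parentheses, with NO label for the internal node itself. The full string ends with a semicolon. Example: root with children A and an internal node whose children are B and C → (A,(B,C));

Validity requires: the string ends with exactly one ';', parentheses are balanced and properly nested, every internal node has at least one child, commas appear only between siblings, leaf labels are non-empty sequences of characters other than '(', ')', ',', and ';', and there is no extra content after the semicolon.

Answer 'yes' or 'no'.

Answer: yes

Derivation:
Input: (G,(A,(K,V),U),W);
Paren balance: 3 '(' vs 3 ')' OK
Ends with single ';': True
Full parse: OK
Valid: True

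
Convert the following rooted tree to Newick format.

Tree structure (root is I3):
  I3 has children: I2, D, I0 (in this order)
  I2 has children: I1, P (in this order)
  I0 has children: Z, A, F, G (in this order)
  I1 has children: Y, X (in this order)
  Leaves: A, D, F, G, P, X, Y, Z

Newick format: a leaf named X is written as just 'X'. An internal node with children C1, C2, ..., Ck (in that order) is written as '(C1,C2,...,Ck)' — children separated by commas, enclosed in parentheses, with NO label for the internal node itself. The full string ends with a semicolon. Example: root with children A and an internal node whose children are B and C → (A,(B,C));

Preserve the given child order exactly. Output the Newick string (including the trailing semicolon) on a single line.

Answer: (((Y,X),P),D,(Z,A,F,G));

Derivation:
internal I3 with children ['I2', 'D', 'I0']
  internal I2 with children ['I1', 'P']
    internal I1 with children ['Y', 'X']
      leaf 'Y' → 'Y'
      leaf 'X' → 'X'
    → '(Y,X)'
    leaf 'P' → 'P'
  → '((Y,X),P)'
  leaf 'D' → 'D'
  internal I0 with children ['Z', 'A', 'F', 'G']
    leaf 'Z' → 'Z'
    leaf 'A' → 'A'
    leaf 'F' → 'F'
    leaf 'G' → 'G'
  → '(Z,A,F,G)'
→ '(((Y,X),P),D,(Z,A,F,G))'
Final: (((Y,X),P),D,(Z,A,F,G));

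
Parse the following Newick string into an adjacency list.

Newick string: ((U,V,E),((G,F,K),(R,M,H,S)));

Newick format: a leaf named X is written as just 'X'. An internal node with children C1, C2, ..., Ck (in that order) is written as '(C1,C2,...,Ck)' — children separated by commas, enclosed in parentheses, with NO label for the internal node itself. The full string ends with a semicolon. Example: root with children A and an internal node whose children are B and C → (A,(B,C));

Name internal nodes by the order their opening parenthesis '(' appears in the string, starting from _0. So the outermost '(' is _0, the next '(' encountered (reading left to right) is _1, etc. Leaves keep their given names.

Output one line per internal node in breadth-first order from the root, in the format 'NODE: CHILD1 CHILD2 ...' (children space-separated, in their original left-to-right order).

Input: ((U,V,E),((G,F,K),(R,M,H,S)));
Scanning left-to-right, naming '(' by encounter order:
  pos 0: '(' -> open internal node _0 (depth 1)
  pos 1: '(' -> open internal node _1 (depth 2)
  pos 7: ')' -> close internal node _1 (now at depth 1)
  pos 9: '(' -> open internal node _2 (depth 2)
  pos 10: '(' -> open internal node _3 (depth 3)
  pos 16: ')' -> close internal node _3 (now at depth 2)
  pos 18: '(' -> open internal node _4 (depth 3)
  pos 26: ')' -> close internal node _4 (now at depth 2)
  pos 27: ')' -> close internal node _2 (now at depth 1)
  pos 28: ')' -> close internal node _0 (now at depth 0)
Total internal nodes: 5
BFS adjacency from root:
  _0: _1 _2
  _1: U V E
  _2: _3 _4
  _3: G F K
  _4: R M H S

Answer: _0: _1 _2
_1: U V E
_2: _3 _4
_3: G F K
_4: R M H S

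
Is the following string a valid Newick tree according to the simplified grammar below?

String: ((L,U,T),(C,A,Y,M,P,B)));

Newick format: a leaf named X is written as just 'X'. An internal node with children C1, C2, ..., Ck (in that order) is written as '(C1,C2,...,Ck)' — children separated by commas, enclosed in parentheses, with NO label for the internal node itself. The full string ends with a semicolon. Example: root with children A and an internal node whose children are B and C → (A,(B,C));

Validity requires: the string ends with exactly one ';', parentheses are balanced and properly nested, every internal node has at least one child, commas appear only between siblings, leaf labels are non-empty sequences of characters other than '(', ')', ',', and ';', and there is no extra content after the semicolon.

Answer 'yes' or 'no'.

Input: ((L,U,T),(C,A,Y,M,P,B)));
Paren balance: 3 '(' vs 4 ')' MISMATCH
Ends with single ';': True
Full parse: FAILS (extra content after tree at pos 23)
Valid: False

Answer: no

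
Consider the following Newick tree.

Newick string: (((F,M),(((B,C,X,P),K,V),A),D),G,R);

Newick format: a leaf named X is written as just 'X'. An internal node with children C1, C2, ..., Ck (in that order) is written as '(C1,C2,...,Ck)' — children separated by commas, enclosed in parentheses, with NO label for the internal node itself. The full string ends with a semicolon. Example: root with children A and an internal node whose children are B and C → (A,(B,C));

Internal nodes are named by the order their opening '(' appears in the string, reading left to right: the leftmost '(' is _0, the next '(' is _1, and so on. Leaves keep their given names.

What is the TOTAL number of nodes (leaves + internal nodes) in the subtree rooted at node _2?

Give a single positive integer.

Newick: (((F,M),(((B,C,X,P),K,V),A),D),G,R);
Locate _2: it is the '(' at position 2 (the 3rd '(' reading left to right).
Query: subtree rooted at _2
_2: subtree_size = 1 + 2
  F: subtree_size = 1 + 0
  M: subtree_size = 1 + 0
Total subtree size of _2: 3

Answer: 3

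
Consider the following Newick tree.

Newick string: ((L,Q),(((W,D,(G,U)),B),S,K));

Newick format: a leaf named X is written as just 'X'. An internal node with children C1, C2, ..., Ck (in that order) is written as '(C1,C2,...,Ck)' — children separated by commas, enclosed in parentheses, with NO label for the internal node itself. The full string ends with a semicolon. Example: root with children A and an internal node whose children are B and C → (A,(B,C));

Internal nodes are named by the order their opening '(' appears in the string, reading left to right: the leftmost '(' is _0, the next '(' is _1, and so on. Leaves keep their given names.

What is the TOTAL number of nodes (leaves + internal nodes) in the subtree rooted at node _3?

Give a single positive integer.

Answer: 8

Derivation:
Newick: ((L,Q),(((W,D,(G,U)),B),S,K));
Locate _3: it is the '(' at position 8 (the 4th '(' reading left to right).
Query: subtree rooted at _3
_3: subtree_size = 1 + 7
  _4: subtree_size = 1 + 5
    W: subtree_size = 1 + 0
    D: subtree_size = 1 + 0
    _5: subtree_size = 1 + 2
      G: subtree_size = 1 + 0
      U: subtree_size = 1 + 0
  B: subtree_size = 1 + 0
Total subtree size of _3: 8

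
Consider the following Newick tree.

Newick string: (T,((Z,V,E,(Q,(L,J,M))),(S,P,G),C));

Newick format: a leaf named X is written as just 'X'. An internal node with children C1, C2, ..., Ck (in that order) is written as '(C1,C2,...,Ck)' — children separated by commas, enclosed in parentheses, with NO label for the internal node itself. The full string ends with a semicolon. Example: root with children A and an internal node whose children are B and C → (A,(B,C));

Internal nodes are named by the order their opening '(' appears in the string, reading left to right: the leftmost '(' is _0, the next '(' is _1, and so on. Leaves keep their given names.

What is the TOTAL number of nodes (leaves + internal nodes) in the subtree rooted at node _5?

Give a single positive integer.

Answer: 4

Derivation:
Newick: (T,((Z,V,E,(Q,(L,J,M))),(S,P,G),C));
Locate _5: it is the '(' at position 24 (the 6th '(' reading left to right).
Query: subtree rooted at _5
_5: subtree_size = 1 + 3
  S: subtree_size = 1 + 0
  P: subtree_size = 1 + 0
  G: subtree_size = 1 + 0
Total subtree size of _5: 4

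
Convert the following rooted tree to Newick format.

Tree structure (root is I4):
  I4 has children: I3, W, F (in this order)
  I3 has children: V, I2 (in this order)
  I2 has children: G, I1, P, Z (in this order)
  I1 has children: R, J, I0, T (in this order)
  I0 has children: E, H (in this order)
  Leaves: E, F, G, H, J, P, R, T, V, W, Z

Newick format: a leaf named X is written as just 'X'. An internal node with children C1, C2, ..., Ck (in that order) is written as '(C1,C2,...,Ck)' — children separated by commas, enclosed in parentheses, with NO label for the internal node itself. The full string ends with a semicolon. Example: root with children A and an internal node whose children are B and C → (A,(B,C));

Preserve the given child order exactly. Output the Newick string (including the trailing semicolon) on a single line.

internal I4 with children ['I3', 'W', 'F']
  internal I3 with children ['V', 'I2']
    leaf 'V' → 'V'
    internal I2 with children ['G', 'I1', 'P', 'Z']
      leaf 'G' → 'G'
      internal I1 with children ['R', 'J', 'I0', 'T']
        leaf 'R' → 'R'
        leaf 'J' → 'J'
        internal I0 with children ['E', 'H']
          leaf 'E' → 'E'
          leaf 'H' → 'H'
        → '(E,H)'
        leaf 'T' → 'T'
      → '(R,J,(E,H),T)'
      leaf 'P' → 'P'
      leaf 'Z' → 'Z'
    → '(G,(R,J,(E,H),T),P,Z)'
  → '(V,(G,(R,J,(E,H),T),P,Z))'
  leaf 'W' → 'W'
  leaf 'F' → 'F'
→ '((V,(G,(R,J,(E,H),T),P,Z)),W,F)'
Final: ((V,(G,(R,J,(E,H),T),P,Z)),W,F);

Answer: ((V,(G,(R,J,(E,H),T),P,Z)),W,F);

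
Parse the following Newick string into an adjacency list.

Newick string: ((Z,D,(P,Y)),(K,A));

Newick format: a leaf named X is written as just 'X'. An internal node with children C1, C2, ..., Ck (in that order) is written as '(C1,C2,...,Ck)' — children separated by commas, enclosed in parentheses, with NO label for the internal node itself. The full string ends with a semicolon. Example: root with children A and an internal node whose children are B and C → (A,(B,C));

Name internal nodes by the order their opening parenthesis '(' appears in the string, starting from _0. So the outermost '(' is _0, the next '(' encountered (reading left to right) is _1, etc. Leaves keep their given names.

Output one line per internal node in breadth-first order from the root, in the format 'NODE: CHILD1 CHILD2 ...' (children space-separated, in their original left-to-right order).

Answer: _0: _1 _3
_1: Z D _2
_3: K A
_2: P Y

Derivation:
Input: ((Z,D,(P,Y)),(K,A));
Scanning left-to-right, naming '(' by encounter order:
  pos 0: '(' -> open internal node _0 (depth 1)
  pos 1: '(' -> open internal node _1 (depth 2)
  pos 6: '(' -> open internal node _2 (depth 3)
  pos 10: ')' -> close internal node _2 (now at depth 2)
  pos 11: ')' -> close internal node _1 (now at depth 1)
  pos 13: '(' -> open internal node _3 (depth 2)
  pos 17: ')' -> close internal node _3 (now at depth 1)
  pos 18: ')' -> close internal node _0 (now at depth 0)
Total internal nodes: 4
BFS adjacency from root:
  _0: _1 _3
  _1: Z D _2
  _3: K A
  _2: P Y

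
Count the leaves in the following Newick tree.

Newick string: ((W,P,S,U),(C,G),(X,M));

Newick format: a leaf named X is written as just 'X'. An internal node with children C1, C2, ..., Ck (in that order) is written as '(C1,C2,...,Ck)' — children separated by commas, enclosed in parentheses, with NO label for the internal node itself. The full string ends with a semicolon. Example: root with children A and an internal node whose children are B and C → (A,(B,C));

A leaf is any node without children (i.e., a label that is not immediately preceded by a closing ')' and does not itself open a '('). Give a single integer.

Answer: 8

Derivation:
Newick: ((W,P,S,U),(C,G),(X,M));
Scan left-to-right; a leaf is any maximal label run not followed by '(':
  pos 2: leaf 'W' → count = 1
  pos 4: leaf 'P' → count = 2
  pos 6: leaf 'S' → count = 3
  pos 8: leaf 'U' → count = 4
  pos 12: leaf 'C' → count = 5
  pos 14: leaf 'G' → count = 6
  pos 18: leaf 'X' → count = 7
  pos 20: leaf 'M' → count = 8
Total leaves: 8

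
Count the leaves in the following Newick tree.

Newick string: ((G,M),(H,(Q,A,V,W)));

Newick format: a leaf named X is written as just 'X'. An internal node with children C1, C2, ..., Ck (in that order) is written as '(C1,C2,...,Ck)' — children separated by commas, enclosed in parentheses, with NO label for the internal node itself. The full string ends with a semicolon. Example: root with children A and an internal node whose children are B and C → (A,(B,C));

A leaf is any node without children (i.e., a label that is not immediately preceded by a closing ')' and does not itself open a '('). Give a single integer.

Newick: ((G,M),(H,(Q,A,V,W)));
Scan left-to-right; a leaf is any maximal label run not followed by '(':
  pos 2: leaf 'G' → count = 1
  pos 4: leaf 'M' → count = 2
  pos 8: leaf 'H' → count = 3
  pos 11: leaf 'Q' → count = 4
  pos 13: leaf 'A' → count = 5
  pos 15: leaf 'V' → count = 6
  pos 17: leaf 'W' → count = 7
Total leaves: 7

Answer: 7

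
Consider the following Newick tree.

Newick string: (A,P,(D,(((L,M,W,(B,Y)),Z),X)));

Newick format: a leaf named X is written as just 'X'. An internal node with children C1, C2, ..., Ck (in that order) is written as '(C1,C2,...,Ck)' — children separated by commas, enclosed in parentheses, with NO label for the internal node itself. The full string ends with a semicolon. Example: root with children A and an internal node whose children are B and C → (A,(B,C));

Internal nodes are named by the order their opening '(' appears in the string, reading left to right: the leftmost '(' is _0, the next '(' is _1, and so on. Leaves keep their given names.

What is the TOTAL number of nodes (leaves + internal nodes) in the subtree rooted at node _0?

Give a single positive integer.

Newick: (A,P,(D,(((L,M,W,(B,Y)),Z),X)));
Locate _0: it is the '(' at position 0 (the 1st '(' reading left to right).
Query: subtree rooted at _0
_0: subtree_size = 1 + 15
  A: subtree_size = 1 + 0
  P: subtree_size = 1 + 0
  _1: subtree_size = 1 + 12
    D: subtree_size = 1 + 0
    _2: subtree_size = 1 + 10
      _3: subtree_size = 1 + 8
        _4: subtree_size = 1 + 6
          L: subtree_size = 1 + 0
          M: subtree_size = 1 + 0
          W: subtree_size = 1 + 0
          _5: subtree_size = 1 + 2
            B: subtree_size = 1 + 0
            Y: subtree_size = 1 + 0
        Z: subtree_size = 1 + 0
      X: subtree_size = 1 + 0
Total subtree size of _0: 16

Answer: 16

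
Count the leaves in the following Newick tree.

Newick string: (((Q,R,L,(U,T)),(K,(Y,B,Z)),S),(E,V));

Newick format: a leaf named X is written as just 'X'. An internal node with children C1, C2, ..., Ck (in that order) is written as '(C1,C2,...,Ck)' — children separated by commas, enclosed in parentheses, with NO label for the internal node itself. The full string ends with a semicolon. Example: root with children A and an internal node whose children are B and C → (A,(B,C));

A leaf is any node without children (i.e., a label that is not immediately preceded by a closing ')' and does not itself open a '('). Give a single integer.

Newick: (((Q,R,L,(U,T)),(K,(Y,B,Z)),S),(E,V));
Scan left-to-right; a leaf is any maximal label run not followed by '(':
  pos 3: leaf 'Q' → count = 1
  pos 5: leaf 'R' → count = 2
  pos 7: leaf 'L' → count = 3
  pos 10: leaf 'U' → count = 4
  pos 12: leaf 'T' → count = 5
  pos 17: leaf 'K' → count = 6
  pos 20: leaf 'Y' → count = 7
  pos 22: leaf 'B' → count = 8
  pos 24: leaf 'Z' → count = 9
  pos 28: leaf 'S' → count = 10
  pos 32: leaf 'E' → count = 11
  pos 34: leaf 'V' → count = 12
Total leaves: 12

Answer: 12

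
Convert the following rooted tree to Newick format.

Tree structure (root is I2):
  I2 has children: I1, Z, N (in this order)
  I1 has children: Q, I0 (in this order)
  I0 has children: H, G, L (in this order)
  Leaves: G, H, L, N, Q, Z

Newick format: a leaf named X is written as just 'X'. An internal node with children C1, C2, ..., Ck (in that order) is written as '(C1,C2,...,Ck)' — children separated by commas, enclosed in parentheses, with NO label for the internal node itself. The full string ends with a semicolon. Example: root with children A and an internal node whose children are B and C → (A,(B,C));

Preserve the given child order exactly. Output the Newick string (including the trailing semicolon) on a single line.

internal I2 with children ['I1', 'Z', 'N']
  internal I1 with children ['Q', 'I0']
    leaf 'Q' → 'Q'
    internal I0 with children ['H', 'G', 'L']
      leaf 'H' → 'H'
      leaf 'G' → 'G'
      leaf 'L' → 'L'
    → '(H,G,L)'
  → '(Q,(H,G,L))'
  leaf 'Z' → 'Z'
  leaf 'N' → 'N'
→ '((Q,(H,G,L)),Z,N)'
Final: ((Q,(H,G,L)),Z,N);

Answer: ((Q,(H,G,L)),Z,N);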